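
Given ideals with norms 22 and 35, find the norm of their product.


N(IJ) = N(I) * N(J)
= 22 * 35
= 770

770


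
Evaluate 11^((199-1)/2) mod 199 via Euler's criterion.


p = 199 is prime and the exponent is (p-1)/2 = 99, so by Euler's criterion 11^99 = (11/199) = +1 or -1 mod 199.
Compute by square-and-multiply:
  99 = 64 + 32 + 2 + 1 (binary 1100011)
  Repeated squaring mod 199: 11^1 = 11, 11^2 = 121, 11^4 = 114, 11^8 = 61, 11^16 = 139, 11^32 = 18, 11^64 = 125
  11^99 = 11^64 * 11^32 * 11^2 * 11^1 = 125 * 18 * 121 * 11 mod 199
    125 * 18 = 2250 = 61 mod 199
    61 * 121 = 7381 = 18 mod 199
    18 * 11 = 198 = 198 mod 199
  11^99 = 198 mod 199
Result 198 = p - 1 = -1 mod 199: 11 is a quadratic non-residue mod 199. As a residue in [0, p-1] the value is 198.
11^99 mod 199 = 198

198


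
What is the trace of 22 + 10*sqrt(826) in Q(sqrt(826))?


Tr(a + b*sqrt(d)) = (a + b*sqrt(d)) + (a - b*sqrt(d)) = 2a
= 2 * (22)
= 44

44


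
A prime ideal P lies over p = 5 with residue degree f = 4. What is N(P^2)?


N(P^a) = p^(a*f)
= 5^(2*4)
= 5^8
= 390625

390625


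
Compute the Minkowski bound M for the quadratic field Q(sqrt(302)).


d = 302, d mod 4 = 2, so disc(K) = 4d = 1208; |disc(K)| = 1208
Real quadratic field, so n = 2, s = r2 = 0, r1 = 2
M = (n!/n^n) * (4/pi)^s * sqrt(|disc(K)|) = (2!/2^2) * (4/pi)^0 * sqrt(1208)
= 0.5 * 1.000000 * 34.756294
= 17.3781

17.3781


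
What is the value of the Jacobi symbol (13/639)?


Compute (13/639) via quadratic reciprocity:
  reciprocity: (13/639) -> +(639/13)
  reduce: (2/13)
  pull out 2: (2/13) = -1  (since 13 mod 8 = 5)
  (1/13) = 1
Product of signs = -1

-1


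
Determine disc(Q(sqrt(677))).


For K = Q(sqrt(d)) with d squarefree: disc(K) = d if d = 1 mod 4, and disc(K) = 4d if d = 2 or 3 mod 4.
Here d = 677, and d mod 4 = 1.
d = 1 mod 4 (O_K = Z[(1+sqrt(d))/2]), so disc(K) = d = 677

677


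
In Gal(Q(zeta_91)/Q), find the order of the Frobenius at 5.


The Frobenius at p in Gal(Q(zeta_n)/Q) = (Z/nZ)* is the class of p, so its order is ord_91(5), the smallest k >= 1 with 5^k = 1 mod 91.
n = 91 = 7 * 13, phi(91) = 72; the order divides phi(n).
Divisors of 72: 1, 2, 3, 4, 6, 8, 9, 12, 18, 24, 36, 72
Repeated squaring mod 91: 5^1 = 5, 5^2 = 25, 5^4 = 79, 5^8 = 53, 5^16 = 79, 5^32 = 53, 5^64 = 79
Test divisors in increasing order:
  k=1: 5^1 = 5 mod 91
  k=2: 5^2 = 25 mod 91
  k=3: 5^3 = 25 * 5 = 34 mod 91
  k=4: 5^4 = 79 mod 91
  k=6: 5^6 = 79 * 25 = 64 mod 91
  k=8: 5^8 = 53 mod 91
  k=9: 5^9 = 53 * 5 = 83 mod 91
  k=12: 5^12 = 53 * 79 = 1 mod 91  <- first divisor giving 1
Order = 12

12


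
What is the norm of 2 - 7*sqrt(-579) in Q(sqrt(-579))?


N(a + b*sqrt(d)) = a^2 - d*b^2
= (2)^2 - (-579)*(-7)^2
= 4 + 28371
= 28375

28375


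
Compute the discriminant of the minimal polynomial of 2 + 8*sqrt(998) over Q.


The element 2 + 8*sqrt(998) has minimal polynomial:
x^2 - 4*x - 63868
Discriminant = (-4)^2 - 4*(-63868)
= 16 + 255472
= 255488

255488


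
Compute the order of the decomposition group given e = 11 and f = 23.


|D_P| = e * f
= 11 * 23
= 253

253


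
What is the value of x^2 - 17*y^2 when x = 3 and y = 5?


x^2 - d*y^2
= 3^2 - 17*5^2
= 9 - 425
= -416

-416


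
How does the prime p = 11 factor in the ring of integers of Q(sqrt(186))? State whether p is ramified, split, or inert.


K = Q(sqrt(186)). Since d mod 4 = 2, disc(K) = 744.
Check p | disc: 744 mod 11 = 7.
p does not divide disc. Compute Legendre symbol (d/p):
10^((11-1)/2) mod 11 = -1
(d/p) = -1, so p is inert: (p) stays prime with e=1, f=2, g=1.
Therefore p is inert.

inert


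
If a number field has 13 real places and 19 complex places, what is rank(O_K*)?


By Dirichlet's unit theorem:
rank = r1 + r2 - 1
= 13 + 19 - 1
= 31

31


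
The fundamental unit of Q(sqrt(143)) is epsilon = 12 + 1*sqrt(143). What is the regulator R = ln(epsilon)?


epsilon = 12 + 1*sqrt(143)
= 23.9583
R = ln(23.9583)
= 3.1763

3.1763


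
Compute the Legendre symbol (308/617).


p = 617 is prime, so compute (308/617) with the reciprocity algorithm (Jacobi-symbol steps: pull out 2s via (2/n), flip via reciprocity, reduce):
  pull out 2: (2/617) = +1  (since 617 mod 8 = 1)
  pull out 2: (2/617) = +1  (since 617 mod 8 = 1)
  reciprocity: (77/617) -> +(617/77)
  reduce: (1/77)
  (1/77) = 1
Product of signs = 1
(308/617) = 1

1


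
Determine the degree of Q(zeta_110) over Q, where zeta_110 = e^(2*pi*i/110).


The degree equals Euler's totient phi(110).
110 = 2 * 5 * 11
phi(110) = 40

40


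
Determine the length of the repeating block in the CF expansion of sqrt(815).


Run the CF algorithm for sqrt(815).
a_0 = floor(sqrt(815)) = 28; set m_0=0, q_0=1.
Recurrence: m' = q*a - m,  q' = (d - m'^2)/q,  a' = floor((a_0 + m')/q').
  step 1: m=28, q=31, a=1
  step 2: m=3, q=26, a=1
  step 3: m=23, q=11, a=4
  step 4: m=21, q=34, a=1
  step 5: m=13, q=19, a=2
  step 6: m=25, q=10, a=5
  step 7: m=25, q=19, a=2
  step 8: m=13, q=34, a=1
  step 9: m=21, q=11, a=4
  step 10: m=23, q=26, a=1
  step 11: m=3, q=31, a=1
  step 12: m=28, q=1, a=56
a_12 = 2*a_0 = 56, so the period closes here.
sqrt(815) = [28; 1, 1, 4, 1, 2, 5, 2, 1, 4, 1, 1, 56]
Period length = 12

12


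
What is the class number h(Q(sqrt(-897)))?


K = Q(sqrt(-897)). d mod 4 = 3, so D = disc(K) = 4d = -3588
h(K) equals the number of primitive reduced positive-definite forms (a, b, c) = a*x^2 + b*x*y + c*y^2 with b^2 - 4ac = D,
where reduced means |b| <= a <= c, with b >= 0 whenever |b| = a or a = c, and primitive means gcd(a, b, c) = 1.
Reduced forces 3a^2 <= |D| = 3588, so 1 <= a <= 34; b must have the parity of D, and c = (b^2 - D)/(4a) must be an integer >= a.
Enumerate a = 1..34, b in [-a, a]:
  a=1: (1, 0, 897)  [1]
  a=2: (2, 2, 449)  [1]
  a=3: (3, 0, 299)  [1]
  a=4..5: none
  a=6: (6, 6, 151)  [1]
  a=7..10: none
  a=11: (11, -8, 83), (11, 8, 83)  [2]
  a=12: none
  a=13: (13, 0, 69)  [1]
  a=14..16: none
  a=17: (17, -4, 53), (17, 4, 53)  [2]
  a=18..21: none
  a=22: (22, -14, 43), (22, 14, 43)  [2]
  a=23: (23, 0, 39)  [1]
  a=24..25: none
  a=26: (26, 26, 41)  [1]
  a=27..30: none
  a=31: (31, 16, 31)  [1]
  a=32: none
  a=33: (33, -30, 34), (33, 30, 34)  [2]
  a=34: none
Total reduced forms: 1 + 1 + 1 + 1 + 2 + 1 + 2 + 2 + 1 + 1 + 1 + 2 = 16
h = 16

16


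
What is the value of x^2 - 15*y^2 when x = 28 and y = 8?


x^2 - d*y^2
= 28^2 - 15*8^2
= 784 - 960
= -176

-176


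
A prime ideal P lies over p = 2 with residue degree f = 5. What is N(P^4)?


N(P^a) = p^(a*f)
= 2^(4*5)
= 2^20
= 1048576

1048576


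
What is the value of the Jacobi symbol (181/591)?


Compute (181/591) via quadratic reciprocity:
  reciprocity: (181/591) -> +(591/181)
  reduce: (48/181)
  pull out 2: (2/181) = -1  (since 181 mod 8 = 5)
  pull out 2: (2/181) = -1  (since 181 mod 8 = 5)
  pull out 2: (2/181) = -1  (since 181 mod 8 = 5)
  pull out 2: (2/181) = -1  (since 181 mod 8 = 5)
  reciprocity: (3/181) -> +(181/3)
  reduce: (1/3)
  (1/3) = 1
Product of signs = 1

1


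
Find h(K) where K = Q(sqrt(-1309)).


K = Q(sqrt(-1309)). d mod 4 = 3, so D = disc(K) = 4d = -5236
h(K) equals the number of primitive reduced positive-definite forms (a, b, c) = a*x^2 + b*x*y + c*y^2 with b^2 - 4ac = D,
where reduced means |b| <= a <= c, with b >= 0 whenever |b| = a or a = c, and primitive means gcd(a, b, c) = 1.
Reduced forces 3a^2 <= |D| = 5236, so 1 <= a <= 41; b must have the parity of D, and c = (b^2 - D)/(4a) must be an integer >= a.
Enumerate a = 1..41, b in [-a, a]:
  a=1: (1, 0, 1309)  [1]
  a=2: (2, 2, 655)  [1]
  a=3..4: none
  a=5: (5, -2, 262), (5, 2, 262)  [2]
  a=6: none
  a=7: (7, 0, 187)  [1]
  a=8..9: none
  a=10: (10, -2, 131), (10, 2, 131)  [2]
  a=11: (11, 0, 119)  [1]
  a=12: none
  a=13: (13, -4, 101), (13, 4, 101)  [2]
  a=14: (14, 14, 97)  [1]
  a=15..16: none
  a=17: (17, 0, 77)  [1]
  a=18..21: none
  a=22: (22, 22, 65)  [1]
  a=23: (23, -10, 58), (23, 10, 58)  [2]
  a=24: none
  a=25: (25, -8, 53), (25, 8, 53)  [2]
  a=26: (26, -22, 55), (26, 22, 55)  [2]
  a=27..28: none
  a=29: (29, -10, 46), (29, 10, 46)  [2]
  a=30..33: none
  a=34: (34, 34, 47)  [1]
  a=35: (35, -28, 43), (35, 28, 43)  [2]
  a=36..41: none
Total reduced forms: 1 + 1 + 2 + 1 + 2 + 1 + 2 + 1 + 1 + 1 + 2 + 2 + 2 + 2 + 1 + 2 = 24
h = 24

24


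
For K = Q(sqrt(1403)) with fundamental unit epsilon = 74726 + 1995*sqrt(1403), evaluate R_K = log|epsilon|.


epsilon = 74726 + 1995*sqrt(1403)
= 149452.0000
R = ln(149452.0000)
= 11.9147

11.9147


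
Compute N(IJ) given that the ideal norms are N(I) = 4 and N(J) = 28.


N(IJ) = N(I) * N(J)
= 4 * 28
= 112

112


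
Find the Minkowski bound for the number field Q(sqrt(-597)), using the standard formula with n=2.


d = -597, d mod 4 = 3, so disc(K) = 4d = -2388; |disc(K)| = 2388
Imaginary quadratic field, so n = 2, s = r2 = 1, r1 = 0
M = (n!/n^n) * (4/pi)^s * sqrt(|disc(K)|) = (2!/2^2) * (4/pi)^1 * sqrt(2388)
= 0.5 * 1.273240 * 48.867167
= 31.1098

31.1098


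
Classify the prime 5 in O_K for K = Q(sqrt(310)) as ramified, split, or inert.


K = Q(sqrt(310)). Since d mod 4 = 2, disc(K) = 1240.
Check p | disc: 1240 mod 5 = 0.
p divides disc, so p ramifies: (p) = P^2 with e=2, f=1, g=1.
Therefore p is ramified.

ramified


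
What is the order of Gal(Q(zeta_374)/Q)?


|Gal(Q(zeta_374)/Q)| = phi(374)
= 160

160


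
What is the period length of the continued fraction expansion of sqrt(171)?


Run the CF algorithm for sqrt(171).
a_0 = floor(sqrt(171)) = 13; set m_0=0, q_0=1.
Recurrence: m' = q*a - m,  q' = (d - m'^2)/q,  a' = floor((a_0 + m')/q').
  step 1: m=13, q=2, a=13
  step 2: m=13, q=1, a=26
a_2 = 2*a_0 = 26, so the period closes here.
sqrt(171) = [13; 13, 26]
Period length = 2

2


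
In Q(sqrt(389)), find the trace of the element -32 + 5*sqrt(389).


Tr(a + b*sqrt(d)) = (a + b*sqrt(d)) + (a - b*sqrt(d)) = 2a
= 2 * (-32)
= -64

-64


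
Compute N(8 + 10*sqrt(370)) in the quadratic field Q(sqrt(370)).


N(a + b*sqrt(d)) = a^2 - d*b^2
= (8)^2 - (370)*(10)^2
= 64 - 37000
= -36936

-36936


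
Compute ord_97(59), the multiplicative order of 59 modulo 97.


We want ord_97(59), the smallest k >= 1 with 59^k = 1 mod 97.
n = 97 = 97, phi(97) = 96; the order divides phi(n).
Divisors of 96: 1, 2, 3, 4, 6, 8, 12, 16, 24, 32, 48, 96
Repeated squaring mod 97: 59^1 = 59, 59^2 = 86, 59^4 = 24, 59^8 = 91, 59^16 = 36, 59^32 = 35, 59^64 = 61
Test divisors in increasing order:
  k=1: 59^1 = 59 mod 97
  k=2: 59^2 = 86 mod 97
  k=3: 59^3 = 86 * 59 = 30 mod 97
  k=4: 59^4 = 24 mod 97
  k=6: 59^6 = 24 * 86 = 27 mod 97
  k=8: 59^8 = 91 mod 97
  k=12: 59^12 = 91 * 24 = 50 mod 97
  k=16: 59^16 = 36 mod 97
  k=24: 59^24 = 36 * 91 = 75 mod 97
  k=32: 59^32 = 35 mod 97
  k=48: 59^48 = 35 * 36 = 96 mod 97
  k=96: 59^96 = 61 * 35 = 1 mod 97  <- first divisor giving 1
Order = 96

96


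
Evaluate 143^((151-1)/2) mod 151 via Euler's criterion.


p = 151 is prime and the exponent is (p-1)/2 = 75, so by Euler's criterion 143^75 = (143/151) = +1 or -1 mod 151.
Compute by square-and-multiply:
  75 = 64 + 8 + 2 + 1 (binary 1001011)
  Repeated squaring mod 151: 143^1 = 143, 143^2 = 64, 143^4 = 19, 143^8 = 59, 143^16 = 8, 143^32 = 64, 143^64 = 19
  143^75 = 143^64 * 143^8 * 143^2 * 143^1 = 19 * 59 * 64 * 143 mod 151
    19 * 59 = 1121 = 64 mod 151
    64 * 64 = 4096 = 19 mod 151
    19 * 143 = 2717 = 150 mod 151
  143^75 = 150 mod 151
Result 150 = p - 1 = -1 mod 151: 143 is a quadratic non-residue mod 151. As a residue in [0, p-1] the value is 150.
143^75 mod 151 = 150

150


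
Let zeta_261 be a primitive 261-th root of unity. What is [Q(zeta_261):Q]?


The degree equals Euler's totient phi(261).
261 = 3^2 * 29
phi(261) = 168

168


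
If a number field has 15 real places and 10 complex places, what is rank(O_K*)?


By Dirichlet's unit theorem:
rank = r1 + r2 - 1
= 15 + 10 - 1
= 24

24


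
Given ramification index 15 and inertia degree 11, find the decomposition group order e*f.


|D_P| = e * f
= 15 * 11
= 165

165


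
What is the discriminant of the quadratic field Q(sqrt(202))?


For K = Q(sqrt(d)) with d squarefree: disc(K) = d if d = 1 mod 4, and disc(K) = 4d if d = 2 or 3 mod 4.
Here d = 202, and d mod 4 = 2.
d = 2 mod 4, not 1 (O_K = Z[sqrt(d)]), so disc(K) = 4d = 4 * (202) = 808

808


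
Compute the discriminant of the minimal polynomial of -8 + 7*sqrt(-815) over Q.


The element -8 + 7*sqrt(-815) has minimal polynomial:
x^2 + 16*x + 39999
Discriminant = (16)^2 - 4*(39999)
= 256 - 159996
= -159740

-159740


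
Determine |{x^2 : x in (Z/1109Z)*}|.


For prime p, the number of non-zero quadratic residues is (p-1)/2.
= (1109-1)/2
= 554

554


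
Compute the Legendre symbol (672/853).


p = 853 is prime, so compute (672/853) with the reciprocity algorithm (Jacobi-symbol steps: pull out 2s via (2/n), flip via reciprocity, reduce):
  pull out 2: (2/853) = -1  (since 853 mod 8 = 5)
  pull out 2: (2/853) = -1  (since 853 mod 8 = 5)
  pull out 2: (2/853) = -1  (since 853 mod 8 = 5)
  pull out 2: (2/853) = -1  (since 853 mod 8 = 5)
  pull out 2: (2/853) = -1  (since 853 mod 8 = 5)
  reciprocity: (21/853) -> +(853/21)
  reduce: (13/21)
  reciprocity: (13/21) -> +(21/13)
  reduce: (8/13)
  pull out 2: (2/13) = -1  (since 13 mod 8 = 5)
  pull out 2: (2/13) = -1  (since 13 mod 8 = 5)
  pull out 2: (2/13) = -1  (since 13 mod 8 = 5)
  (1/13) = 1
Product of signs = 1
(672/853) = 1

1


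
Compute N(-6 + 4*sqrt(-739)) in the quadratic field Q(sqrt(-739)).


N(a + b*sqrt(d)) = a^2 - d*b^2
= (-6)^2 - (-739)*(4)^2
= 36 + 11824
= 11860

11860


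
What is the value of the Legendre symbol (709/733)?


p = 733 is prime, so compute (709/733) with the reciprocity algorithm (Jacobi-symbol steps: pull out 2s via (2/n), flip via reciprocity, reduce):
  reciprocity: (709/733) -> +(733/709)
  reduce: (24/709)
  pull out 2: (2/709) = -1  (since 709 mod 8 = 5)
  pull out 2: (2/709) = -1  (since 709 mod 8 = 5)
  pull out 2: (2/709) = -1  (since 709 mod 8 = 5)
  reciprocity: (3/709) -> +(709/3)
  reduce: (1/3)
  (1/3) = 1
Product of signs = -1
(709/733) = -1

-1


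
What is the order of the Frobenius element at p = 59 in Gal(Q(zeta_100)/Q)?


The Frobenius at p in Gal(Q(zeta_n)/Q) = (Z/nZ)* is the class of p, so its order is ord_100(59), the smallest k >= 1 with 59^k = 1 mod 100.
n = 100 = 2^2 * 5^2, phi(100) = 40; the order divides phi(n).
Divisors of 40: 1, 2, 4, 5, 8, 10, 20, 40
Repeated squaring mod 100: 59^1 = 59, 59^2 = 81, 59^4 = 61, 59^8 = 21, 59^16 = 41, 59^32 = 81
Test divisors in increasing order:
  k=1: 59^1 = 59 mod 100
  k=2: 59^2 = 81 mod 100
  k=4: 59^4 = 61 mod 100
  k=5: 59^5 = 61 * 59 = 99 mod 100
  k=8: 59^8 = 21 mod 100
  k=10: 59^10 = 21 * 81 = 1 mod 100  <- first divisor giving 1
Order = 10

10


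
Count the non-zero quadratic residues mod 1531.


For prime p, the number of non-zero quadratic residues is (p-1)/2.
= (1531-1)/2
= 765

765


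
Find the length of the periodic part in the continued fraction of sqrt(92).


Run the CF algorithm for sqrt(92).
a_0 = floor(sqrt(92)) = 9; set m_0=0, q_0=1.
Recurrence: m' = q*a - m,  q' = (d - m'^2)/q,  a' = floor((a_0 + m')/q').
  step 1: m=9, q=11, a=1
  step 2: m=2, q=8, a=1
  step 3: m=6, q=7, a=2
  step 4: m=8, q=4, a=4
  step 5: m=8, q=7, a=2
  step 6: m=6, q=8, a=1
  step 7: m=2, q=11, a=1
  step 8: m=9, q=1, a=18
a_8 = 2*a_0 = 18, so the period closes here.
sqrt(92) = [9; 1, 1, 2, 4, 2, 1, 1, 18]
Period length = 8

8


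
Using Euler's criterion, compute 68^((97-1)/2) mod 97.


p = 97 is prime and the exponent is (p-1)/2 = 48, so by Euler's criterion 68^48 = (68/97) = +1 or -1 mod 97.
Compute by square-and-multiply:
  48 = 32 + 16 (binary 110000)
  Repeated squaring mod 97: 68^1 = 68, 68^2 = 65, 68^4 = 54, 68^8 = 6, 68^16 = 36, 68^32 = 35
  68^48 = 68^32 * 68^16 = 35 * 36 mod 97
    35 * 36 = 1260 = 96 mod 97
  68^48 = 96 mod 97
Result 96 = p - 1 = -1 mod 97: 68 is a quadratic non-residue mod 97. As a residue in [0, p-1] the value is 96.
68^48 mod 97 = 96

96


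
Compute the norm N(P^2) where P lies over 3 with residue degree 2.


N(P^a) = p^(a*f)
= 3^(2*2)
= 3^4
= 81

81


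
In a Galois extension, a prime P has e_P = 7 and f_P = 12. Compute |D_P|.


|D_P| = e * f
= 7 * 12
= 84

84


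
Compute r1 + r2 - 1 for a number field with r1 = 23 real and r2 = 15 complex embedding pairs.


By Dirichlet's unit theorem:
rank = r1 + r2 - 1
= 23 + 15 - 1
= 37

37


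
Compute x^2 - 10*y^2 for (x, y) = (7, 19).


x^2 - d*y^2
= 7^2 - 10*19^2
= 49 - 3610
= -3561

-3561


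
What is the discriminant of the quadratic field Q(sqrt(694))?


For K = Q(sqrt(d)) with d squarefree: disc(K) = d if d = 1 mod 4, and disc(K) = 4d if d = 2 or 3 mod 4.
Here d = 694, and d mod 4 = 2.
d = 2 mod 4, not 1 (O_K = Z[sqrt(d)]), so disc(K) = 4d = 4 * (694) = 2776

2776


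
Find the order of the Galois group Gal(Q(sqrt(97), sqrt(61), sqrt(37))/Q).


The 3 square roots of distinct primes are multiplicatively independent over Q,
so [K:Q] = 2^3 and Gal(K/Q) is isomorphic to (Z/2Z)^3.
|Gal| = 2^3 = 8

8


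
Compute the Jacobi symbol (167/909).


Compute (167/909) via quadratic reciprocity:
  reciprocity: (167/909) -> +(909/167)
  reduce: (74/167)
  pull out 2: (2/167) = +1  (since 167 mod 8 = 7)
  reciprocity: (37/167) -> +(167/37)
  reduce: (19/37)
  reciprocity: (19/37) -> +(37/19)
  reduce: (18/19)
  pull out 2: (2/19) = -1  (since 19 mod 8 = 3)
  reciprocity: (9/19) -> +(19/9)
  reduce: (1/9)
  (1/9) = 1
Product of signs = -1

-1


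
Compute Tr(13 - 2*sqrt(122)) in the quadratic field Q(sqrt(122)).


Tr(a + b*sqrt(d)) = (a + b*sqrt(d)) + (a - b*sqrt(d)) = 2a
= 2 * (13)
= 26

26


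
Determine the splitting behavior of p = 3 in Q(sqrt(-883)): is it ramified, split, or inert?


K = Q(sqrt(-883)). Since d mod 4 = 1, disc(K) = -883.
Check p | disc: -883 mod 3 = 2.
p does not divide disc. Compute Legendre symbol (d/p):
2^((3-1)/2) mod 3 = -1
(d/p) = -1, so p is inert: (p) stays prime with e=1, f=2, g=1.
Therefore p is inert.

inert


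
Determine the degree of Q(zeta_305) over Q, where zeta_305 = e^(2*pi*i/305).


The degree equals Euler's totient phi(305).
305 = 5 * 61
phi(305) = 240

240


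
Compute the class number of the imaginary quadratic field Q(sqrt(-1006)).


K = Q(sqrt(-1006)). d mod 4 = 2, so D = disc(K) = 4d = -4024
h(K) equals the number of primitive reduced positive-definite forms (a, b, c) = a*x^2 + b*x*y + c*y^2 with b^2 - 4ac = D,
where reduced means |b| <= a <= c, with b >= 0 whenever |b| = a or a = c, and primitive means gcd(a, b, c) = 1.
Reduced forces 3a^2 <= |D| = 4024, so 1 <= a <= 36; b must have the parity of D, and c = (b^2 - D)/(4a) must be an integer >= a.
Enumerate a = 1..36, b in [-a, a]:
  a=1: (1, 0, 1006)  [1]
  a=2: (2, 0, 503)  [1]
  a=3..4: none
  a=5: (5, -4, 202), (5, 4, 202)  [2]
  a=6: none
  a=7: (7, -6, 145), (7, 6, 145)  [2]
  a=8..9: none
  a=10: (10, -4, 101), (10, 4, 101)  [2]
  a=11..13: none
  a=14: (14, -8, 73), (14, 8, 73)  [2]
  a=15..18: none
  a=19: (19, -2, 53), (19, 2, 53)  [2]
  a=20..22: none
  a=23: (23, -22, 49), (23, 22, 49)  [2]
  a=24: none
  a=25: (25, -24, 46), (25, 24, 46)  [2]
  a=26..28: none
  a=29: (29, -6, 35), (29, 6, 35)  [2]
  a=30..34: none
  a=35: (35, -34, 37), (35, 34, 37)  [2]
  a=36: none
Total reduced forms: 1 + 1 + 2 + 2 + 2 + 2 + 2 + 2 + 2 + 2 + 2 = 20
h = 20

20


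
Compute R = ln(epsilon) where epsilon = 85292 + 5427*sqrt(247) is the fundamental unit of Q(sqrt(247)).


epsilon = 85292 + 5427*sqrt(247)
= 170584.0000
R = ln(170584.0000)
= 12.0470

12.0470


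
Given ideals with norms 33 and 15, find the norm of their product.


N(IJ) = N(I) * N(J)
= 33 * 15
= 495

495


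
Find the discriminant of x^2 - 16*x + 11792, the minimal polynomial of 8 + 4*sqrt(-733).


The element 8 + 4*sqrt(-733) has minimal polynomial:
x^2 - 16*x + 11792
Discriminant = (-16)^2 - 4*(11792)
= 256 - 47168
= -46912

-46912


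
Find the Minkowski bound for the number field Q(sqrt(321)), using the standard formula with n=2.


d = 321, d mod 4 = 1, so disc(K) = d = 321; |disc(K)| = 321
Real quadratic field, so n = 2, s = r2 = 0, r1 = 2
M = (n!/n^n) * (4/pi)^s * sqrt(|disc(K)|) = (2!/2^2) * (4/pi)^0 * sqrt(321)
= 0.5 * 1.000000 * 17.916473
= 8.9582

8.9582


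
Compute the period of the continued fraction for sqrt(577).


Run the CF algorithm for sqrt(577).
a_0 = floor(sqrt(577)) = 24; set m_0=0, q_0=1.
Recurrence: m' = q*a - m,  q' = (d - m'^2)/q,  a' = floor((a_0 + m')/q').
  step 1: m=24, q=1, a=48
a_1 = 2*a_0 = 48, so the period closes here.
sqrt(577) = [24; 48]
Period length = 1

1


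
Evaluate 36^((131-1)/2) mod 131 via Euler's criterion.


p = 131 is prime and the exponent is (p-1)/2 = 65, so by Euler's criterion 36^65 = (36/131) = +1 or -1 mod 131.
Compute by square-and-multiply:
  65 = 64 + 1 (binary 1000001)
  Repeated squaring mod 131: 36^1 = 36, 36^2 = 117, 36^4 = 65, 36^8 = 33, 36^16 = 41, 36^32 = 109, 36^64 = 91
  36^65 = 36^64 * 36^1 = 91 * 36 mod 131
    91 * 36 = 3276 = 1 mod 131
  36^65 = 1 mod 131
Result 1: 36 is a quadratic residue mod 131.
36^65 mod 131 = 1

1


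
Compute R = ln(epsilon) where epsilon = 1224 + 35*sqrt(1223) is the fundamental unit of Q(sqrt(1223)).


epsilon = 1224 + 35*sqrt(1223)
= 2447.9996
R = ln(2447.9996)
= 7.8030

7.8030


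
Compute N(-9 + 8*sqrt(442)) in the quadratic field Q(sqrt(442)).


N(a + b*sqrt(d)) = a^2 - d*b^2
= (-9)^2 - (442)*(8)^2
= 81 - 28288
= -28207

-28207


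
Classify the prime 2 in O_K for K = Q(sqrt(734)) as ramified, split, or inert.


K = Q(sqrt(734)). Since d mod 4 = 2, disc(K) = 2936.
Check p | disc: 2936 mod 2 = 0.
p divides disc, so p ramifies: (p) = P^2 with e=2, f=1, g=1.
Therefore p is ramified.

ramified


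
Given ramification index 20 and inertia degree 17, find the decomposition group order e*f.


|D_P| = e * f
= 20 * 17
= 340

340


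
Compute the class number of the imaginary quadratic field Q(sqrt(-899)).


K = Q(sqrt(-899)). d mod 4 = 1, so D = disc(K) = d = -899
h(K) equals the number of primitive reduced positive-definite forms (a, b, c) = a*x^2 + b*x*y + c*y^2 with b^2 - 4ac = D,
where reduced means |b| <= a <= c, with b >= 0 whenever |b| = a or a = c, and primitive means gcd(a, b, c) = 1.
Reduced forces 3a^2 <= |D| = 899, so 1 <= a <= 17; b must have the parity of D, and c = (b^2 - D)/(4a) must be an integer >= a.
Enumerate a = 1..17, b in [-a, a]:
  a=1: (1, 1, 225)  [1]
  a=2: none
  a=3: (3, -1, 75), (3, 1, 75)  [2]
  a=4: none
  a=5: (5, -1, 45), (5, 1, 45)  [2]
  a=6: none
  a=7: (7, -5, 33), (7, 5, 33)  [2]
  a=8: none
  a=9: (9, -1, 25), (9, 1, 25)  [2]
  a=10: none
  a=11: (11, -5, 21), (11, 5, 21)  [2]
  a=12..14: none
  a=15: (15, -11, 17), (15, 1, 15), (15, 11, 17)  [3]
  a=16..17: none
Total reduced forms: 1 + 2 + 2 + 2 + 2 + 2 + 3 = 14
h = 14

14


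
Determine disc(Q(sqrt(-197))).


For K = Q(sqrt(d)) with d squarefree: disc(K) = d if d = 1 mod 4, and disc(K) = 4d if d = 2 or 3 mod 4.
Here d = -197, and d mod 4 = 3.
d = 3 mod 4, not 1 (O_K = Z[sqrt(d)]), so disc(K) = 4d = 4 * (-197) = -788

-788


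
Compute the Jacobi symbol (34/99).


Compute (34/99) via quadratic reciprocity:
  pull out 2: (2/99) = -1  (since 99 mod 8 = 3)
  reciprocity: (17/99) -> +(99/17)
  reduce: (14/17)
  pull out 2: (2/17) = +1  (since 17 mod 8 = 1)
  reciprocity: (7/17) -> +(17/7)
  reduce: (3/7)
  reciprocity: (3/7) -> -(7/3)
  reduce: (1/3)
  (1/3) = 1
Product of signs = 1

1


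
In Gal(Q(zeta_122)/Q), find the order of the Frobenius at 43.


The Frobenius at p in Gal(Q(zeta_n)/Q) = (Z/nZ)* is the class of p, so its order is ord_122(43), the smallest k >= 1 with 43^k = 1 mod 122.
n = 122 = 2 * 61, phi(122) = 60; the order divides phi(n).
Divisors of 60: 1, 2, 3, 4, 5, 6, 10, 12, 15, 20, 30, 60
Repeated squaring mod 122: 43^1 = 43, 43^2 = 19, 43^4 = 117, 43^8 = 25, 43^16 = 15, 43^32 = 103
Test divisors in increasing order:
  k=1: 43^1 = 43 mod 122
  k=2: 43^2 = 19 mod 122
  k=3: 43^3 = 19 * 43 = 85 mod 122
  k=4: 43^4 = 117 mod 122
  k=5: 43^5 = 117 * 43 = 29 mod 122
  k=6: 43^6 = 117 * 19 = 27 mod 122
  k=10: 43^10 = 25 * 19 = 109 mod 122
  k=12: 43^12 = 25 * 117 = 119 mod 122
  k=15: 43^15 = 25 * 117 * 19 * 43 = 111 mod 122
  k=20: 43^20 = 15 * 117 = 47 mod 122
  k=30: 43^30 = 15 * 25 * 117 * 19 = 121 mod 122
  k=60: 43^60 = 103 * 15 * 25 * 117 = 1 mod 122  <- first divisor giving 1
Order = 60

60


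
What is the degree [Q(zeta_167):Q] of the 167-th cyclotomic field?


The degree equals Euler's totient phi(167).
167 = 167
phi(167) = 166

166


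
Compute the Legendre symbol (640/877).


p = 877 is prime, so compute (640/877) with the reciprocity algorithm (Jacobi-symbol steps: pull out 2s via (2/n), flip via reciprocity, reduce):
  pull out 2: (2/877) = -1  (since 877 mod 8 = 5)
  pull out 2: (2/877) = -1  (since 877 mod 8 = 5)
  pull out 2: (2/877) = -1  (since 877 mod 8 = 5)
  pull out 2: (2/877) = -1  (since 877 mod 8 = 5)
  pull out 2: (2/877) = -1  (since 877 mod 8 = 5)
  pull out 2: (2/877) = -1  (since 877 mod 8 = 5)
  pull out 2: (2/877) = -1  (since 877 mod 8 = 5)
  reciprocity: (5/877) -> +(877/5)
  reduce: (2/5)
  pull out 2: (2/5) = -1  (since 5 mod 8 = 5)
  (1/5) = 1
Product of signs = 1
(640/877) = 1

1


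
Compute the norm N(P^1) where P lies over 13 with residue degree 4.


N(P^a) = p^(a*f)
= 13^(1*4)
= 13^4
= 28561

28561


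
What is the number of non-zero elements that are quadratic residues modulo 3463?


For prime p, the number of non-zero quadratic residues is (p-1)/2.
= (3463-1)/2
= 1731

1731


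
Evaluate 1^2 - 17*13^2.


x^2 - d*y^2
= 1^2 - 17*13^2
= 1 - 2873
= -2872

-2872


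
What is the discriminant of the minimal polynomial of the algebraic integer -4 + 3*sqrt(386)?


The element -4 + 3*sqrt(386) has minimal polynomial:
x^2 + 8*x - 3458
Discriminant = (8)^2 - 4*(-3458)
= 64 + 13832
= 13896

13896


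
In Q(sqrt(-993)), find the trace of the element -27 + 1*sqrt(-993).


Tr(a + b*sqrt(d)) = (a + b*sqrt(d)) + (a - b*sqrt(d)) = 2a
= 2 * (-27)
= -54

-54


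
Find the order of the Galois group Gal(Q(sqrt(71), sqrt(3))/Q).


The 2 square roots of distinct primes are multiplicatively independent over Q,
so [K:Q] = 2^2 and Gal(K/Q) is isomorphic to (Z/2Z)^2.
|Gal| = 2^2 = 4

4


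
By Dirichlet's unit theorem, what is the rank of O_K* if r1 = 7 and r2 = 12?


By Dirichlet's unit theorem:
rank = r1 + r2 - 1
= 7 + 12 - 1
= 18

18


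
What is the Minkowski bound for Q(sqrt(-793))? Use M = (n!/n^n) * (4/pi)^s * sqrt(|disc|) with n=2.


d = -793, d mod 4 = 3, so disc(K) = 4d = -3172; |disc(K)| = 3172
Imaginary quadratic field, so n = 2, s = r2 = 1, r1 = 0
M = (n!/n^n) * (4/pi)^s * sqrt(|disc(K)|) = (2!/2^2) * (4/pi)^1 * sqrt(3172)
= 0.5 * 1.273240 * 56.320511
= 35.8548

35.8548


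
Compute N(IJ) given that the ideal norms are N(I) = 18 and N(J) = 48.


N(IJ) = N(I) * N(J)
= 18 * 48
= 864

864


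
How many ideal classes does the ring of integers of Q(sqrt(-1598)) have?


K = Q(sqrt(-1598)). d mod 4 = 2, so D = disc(K) = 4d = -6392
h(K) equals the number of primitive reduced positive-definite forms (a, b, c) = a*x^2 + b*x*y + c*y^2 with b^2 - 4ac = D,
where reduced means |b| <= a <= c, with b >= 0 whenever |b| = a or a = c, and primitive means gcd(a, b, c) = 1.
Reduced forces 3a^2 <= |D| = 6392, so 1 <= a <= 46; b must have the parity of D, and c = (b^2 - D)/(4a) must be an integer >= a.
Enumerate a = 1..46, b in [-a, a]:
  a=1: (1, 0, 1598)  [1]
  a=2: (2, 0, 799)  [1]
  a=3: (3, -2, 533), (3, 2, 533)  [2]
  a=4..5: none
  a=6: (6, -4, 267), (6, 4, 267)  [2]
  a=7..8: none
  a=9: (9, -4, 178), (9, 4, 178)  [2]
  a=10..12: none
  a=13: (13, -2, 123), (13, 2, 123)  [2]
  a=14..16: none
  a=17: (17, 0, 94)  [1]
  a=18: (18, -4, 89), (18, 4, 89)  [2]
  a=19: (19, -12, 86), (19, 12, 86)  [2]
  a=20..22: none
  a=23: (23, -18, 73), (23, 18, 73)  [2]
  a=24..25: none
  a=26: (26, -24, 67), (26, 24, 67)  [2]
  a=27: (27, -14, 61), (27, 14, 61)  [2]
  a=28..30: none
  a=31: (31, -26, 57), (31, 26, 57)  [2]
  a=32..33: none
  a=34: (34, 0, 47)  [1]
  a=35..36: none
  a=37: (37, -34, 51), (37, 34, 51)  [2]
  a=38: (38, -12, 43), (38, 12, 43)  [2]
  a=39: (39, -28, 46), (39, -2, 41), (39, 2, 41), (39, 28, 46)  [4]
  a=40..46: none
Total reduced forms: 1 + 1 + 2 + 2 + 2 + 2 + 1 + 2 + 2 + 2 + 2 + 2 + 2 + 1 + 2 + 2 + 4 = 32
h = 32

32


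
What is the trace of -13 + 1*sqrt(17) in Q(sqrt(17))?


Tr(a + b*sqrt(d)) = (a + b*sqrt(d)) + (a - b*sqrt(d)) = 2a
= 2 * (-13)
= -26

-26


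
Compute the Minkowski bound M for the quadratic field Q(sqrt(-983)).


d = -983, d mod 4 = 1, so disc(K) = d = -983; |disc(K)| = 983
Imaginary quadratic field, so n = 2, s = r2 = 1, r1 = 0
M = (n!/n^n) * (4/pi)^s * sqrt(|disc(K)|) = (2!/2^2) * (4/pi)^1 * sqrt(983)
= 0.5 * 1.273240 * 31.352831
= 19.9598

19.9598


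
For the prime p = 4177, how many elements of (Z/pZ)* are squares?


For prime p, the number of non-zero quadratic residues is (p-1)/2.
= (4177-1)/2
= 2088

2088


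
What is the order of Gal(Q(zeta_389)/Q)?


|Gal(Q(zeta_389)/Q)| = phi(389)
= 388

388


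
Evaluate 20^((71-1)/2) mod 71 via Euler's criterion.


p = 71 is prime and the exponent is (p-1)/2 = 35, so by Euler's criterion 20^35 = (20/71) = +1 or -1 mod 71.
Compute by square-and-multiply:
  35 = 32 + 2 + 1 (binary 100011)
  Repeated squaring mod 71: 20^1 = 20, 20^2 = 45, 20^4 = 37, 20^8 = 20, 20^16 = 45, 20^32 = 37
  20^35 = 20^32 * 20^2 * 20^1 = 37 * 45 * 20 mod 71
    37 * 45 = 1665 = 32 mod 71
    32 * 20 = 640 = 1 mod 71
  20^35 = 1 mod 71
Result 1: 20 is a quadratic residue mod 71.
20^35 mod 71 = 1

1


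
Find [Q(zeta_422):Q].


The degree equals Euler's totient phi(422).
422 = 2 * 211
phi(422) = 210

210


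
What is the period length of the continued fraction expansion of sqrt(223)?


Run the CF algorithm for sqrt(223).
a_0 = floor(sqrt(223)) = 14; set m_0=0, q_0=1.
Recurrence: m' = q*a - m,  q' = (d - m'^2)/q,  a' = floor((a_0 + m')/q').
  step 1: m=14, q=27, a=1
  step 2: m=13, q=2, a=13
  step 3: m=13, q=27, a=1
  step 4: m=14, q=1, a=28
a_4 = 2*a_0 = 28, so the period closes here.
sqrt(223) = [14; 1, 13, 1, 28]
Period length = 4

4


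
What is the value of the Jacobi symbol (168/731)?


Compute (168/731) via quadratic reciprocity:
  pull out 2: (2/731) = -1  (since 731 mod 8 = 3)
  pull out 2: (2/731) = -1  (since 731 mod 8 = 3)
  pull out 2: (2/731) = -1  (since 731 mod 8 = 3)
  reciprocity: (21/731) -> +(731/21)
  reduce: (17/21)
  reciprocity: (17/21) -> +(21/17)
  reduce: (4/17)
  pull out 2: (2/17) = +1  (since 17 mod 8 = 1)
  pull out 2: (2/17) = +1  (since 17 mod 8 = 1)
  (1/17) = 1
Product of signs = -1

-1


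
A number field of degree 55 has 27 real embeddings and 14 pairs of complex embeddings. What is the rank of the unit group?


By Dirichlet's unit theorem:
rank = r1 + r2 - 1
= 27 + 14 - 1
= 40

40


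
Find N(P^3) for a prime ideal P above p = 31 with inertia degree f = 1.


N(P^a) = p^(a*f)
= 31^(3*1)
= 31^3
= 29791

29791


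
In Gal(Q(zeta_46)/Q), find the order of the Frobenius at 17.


The Frobenius at p in Gal(Q(zeta_n)/Q) = (Z/nZ)* is the class of p, so its order is ord_46(17), the smallest k >= 1 with 17^k = 1 mod 46.
n = 46 = 2 * 23, phi(46) = 22; the order divides phi(n).
Divisors of 22: 1, 2, 11, 22
Repeated squaring mod 46: 17^1 = 17, 17^2 = 13, 17^4 = 31, 17^8 = 41, 17^16 = 25
Test divisors in increasing order:
  k=1: 17^1 = 17 mod 46
  k=2: 17^2 = 13 mod 46
  k=11: 17^11 = 41 * 13 * 17 = 45 mod 46
  k=22: 17^22 = 25 * 31 * 13 = 1 mod 46  <- first divisor giving 1
Order = 22

22


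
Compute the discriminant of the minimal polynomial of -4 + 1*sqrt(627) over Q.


The element -4 + 1*sqrt(627) has minimal polynomial:
x^2 + 8*x - 611
Discriminant = (8)^2 - 4*(-611)
= 64 + 2444
= 2508

2508


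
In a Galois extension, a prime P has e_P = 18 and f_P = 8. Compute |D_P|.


|D_P| = e * f
= 18 * 8
= 144

144


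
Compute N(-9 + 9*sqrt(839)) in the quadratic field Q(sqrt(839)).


N(a + b*sqrt(d)) = a^2 - d*b^2
= (-9)^2 - (839)*(9)^2
= 81 - 67959
= -67878

-67878


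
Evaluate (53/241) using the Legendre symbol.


p = 241 is prime, so compute (53/241) with the reciprocity algorithm (Jacobi-symbol steps: pull out 2s via (2/n), flip via reciprocity, reduce):
  reciprocity: (53/241) -> +(241/53)
  reduce: (29/53)
  reciprocity: (29/53) -> +(53/29)
  reduce: (24/29)
  pull out 2: (2/29) = -1  (since 29 mod 8 = 5)
  pull out 2: (2/29) = -1  (since 29 mod 8 = 5)
  pull out 2: (2/29) = -1  (since 29 mod 8 = 5)
  reciprocity: (3/29) -> +(29/3)
  reduce: (2/3)
  pull out 2: (2/3) = -1  (since 3 mod 8 = 3)
  (1/3) = 1
Product of signs = 1
(53/241) = 1

1


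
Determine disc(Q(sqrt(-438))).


For K = Q(sqrt(d)) with d squarefree: disc(K) = d if d = 1 mod 4, and disc(K) = 4d if d = 2 or 3 mod 4.
Here d = -438, and d mod 4 = 2.
d = 2 mod 4, not 1 (O_K = Z[sqrt(d)]), so disc(K) = 4d = 4 * (-438) = -1752

-1752


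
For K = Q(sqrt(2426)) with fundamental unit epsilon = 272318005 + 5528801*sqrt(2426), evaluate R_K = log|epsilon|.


epsilon = 272318005 + 5528801*sqrt(2426)
= 5.4464e+08
R = ln(5.4464e+08)
= 20.1156

20.1156


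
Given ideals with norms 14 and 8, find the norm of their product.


N(IJ) = N(I) * N(J)
= 14 * 8
= 112

112


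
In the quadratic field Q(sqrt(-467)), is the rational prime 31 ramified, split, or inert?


K = Q(sqrt(-467)). Since d mod 4 = 1, disc(K) = -467.
Check p | disc: -467 mod 31 = 29.
p does not divide disc. Compute Legendre symbol (d/p):
29^((31-1)/2) mod 31 = -1
(d/p) = -1, so p is inert: (p) stays prime with e=1, f=2, g=1.
Therefore p is inert.

inert


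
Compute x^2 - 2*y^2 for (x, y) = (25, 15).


x^2 - d*y^2
= 25^2 - 2*15^2
= 625 - 450
= 175

175


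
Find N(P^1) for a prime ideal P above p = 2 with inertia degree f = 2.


N(P^a) = p^(a*f)
= 2^(1*2)
= 2^2
= 4

4


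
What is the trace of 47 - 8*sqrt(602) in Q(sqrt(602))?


Tr(a + b*sqrt(d)) = (a + b*sqrt(d)) + (a - b*sqrt(d)) = 2a
= 2 * (47)
= 94

94


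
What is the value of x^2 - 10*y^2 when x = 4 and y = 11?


x^2 - d*y^2
= 4^2 - 10*11^2
= 16 - 1210
= -1194

-1194


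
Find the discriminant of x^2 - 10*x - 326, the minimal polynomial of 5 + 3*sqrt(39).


The element 5 + 3*sqrt(39) has minimal polynomial:
x^2 - 10*x - 326
Discriminant = (-10)^2 - 4*(-326)
= 100 + 1304
= 1404

1404


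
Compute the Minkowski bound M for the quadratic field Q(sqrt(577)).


d = 577, d mod 4 = 1, so disc(K) = d = 577; |disc(K)| = 577
Real quadratic field, so n = 2, s = r2 = 0, r1 = 2
M = (n!/n^n) * (4/pi)^s * sqrt(|disc(K)|) = (2!/2^2) * (4/pi)^0 * sqrt(577)
= 0.5 * 1.000000 * 24.020824
= 12.0104

12.0104


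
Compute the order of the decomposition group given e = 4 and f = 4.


|D_P| = e * f
= 4 * 4
= 16

16


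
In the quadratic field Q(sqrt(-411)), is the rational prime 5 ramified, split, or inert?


K = Q(sqrt(-411)). Since d mod 4 = 1, disc(K) = -411.
Check p | disc: -411 mod 5 = 4.
p does not divide disc. Compute Legendre symbol (d/p):
4^((5-1)/2) mod 5 = 1
(d/p) = 1, so p splits: (p) = P*P' with e=1, f=1, g=2.
Therefore p is split.

split


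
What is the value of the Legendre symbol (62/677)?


p = 677 is prime, so compute (62/677) with the reciprocity algorithm (Jacobi-symbol steps: pull out 2s via (2/n), flip via reciprocity, reduce):
  pull out 2: (2/677) = -1  (since 677 mod 8 = 5)
  reciprocity: (31/677) -> +(677/31)
  reduce: (26/31)
  pull out 2: (2/31) = +1  (since 31 mod 8 = 7)
  reciprocity: (13/31) -> +(31/13)
  reduce: (5/13)
  reciprocity: (5/13) -> +(13/5)
  reduce: (3/5)
  reciprocity: (3/5) -> +(5/3)
  reduce: (2/3)
  pull out 2: (2/3) = -1  (since 3 mod 8 = 3)
  (1/3) = 1
Product of signs = 1
(62/677) = 1

1


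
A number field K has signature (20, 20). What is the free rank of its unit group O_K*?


By Dirichlet's unit theorem:
rank = r1 + r2 - 1
= 20 + 20 - 1
= 39

39


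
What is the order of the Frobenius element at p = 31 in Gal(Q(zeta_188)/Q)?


The Frobenius at p in Gal(Q(zeta_n)/Q) = (Z/nZ)* is the class of p, so its order is ord_188(31), the smallest k >= 1 with 31^k = 1 mod 188.
n = 188 = 2^2 * 47, phi(188) = 92; the order divides phi(n).
Divisors of 92: 1, 2, 4, 23, 46, 92
Repeated squaring mod 188: 31^1 = 31, 31^2 = 21, 31^4 = 65, 31^8 = 89, 31^16 = 25, 31^32 = 61, 31^64 = 149
Test divisors in increasing order:
  k=1: 31^1 = 31 mod 188
  k=2: 31^2 = 21 mod 188
  k=4: 31^4 = 65 mod 188
  k=23: 31^23 = 25 * 65 * 21 * 31 = 187 mod 188
  k=46: 31^46 = 61 * 89 * 65 * 21 = 1 mod 188  <- first divisor giving 1
Order = 46

46


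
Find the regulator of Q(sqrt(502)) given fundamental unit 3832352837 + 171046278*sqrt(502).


epsilon = 3832352837 + 171046278*sqrt(502)
= 7.6647e+09
R = ln(7.6647e+09)
= 22.7599

22.7599


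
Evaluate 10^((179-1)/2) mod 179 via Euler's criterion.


p = 179 is prime and the exponent is (p-1)/2 = 89, so by Euler's criterion 10^89 = (10/179) = +1 or -1 mod 179.
Compute by square-and-multiply:
  89 = 64 + 16 + 8 + 1 (binary 1011001)
  Repeated squaring mod 179: 10^1 = 10, 10^2 = 100, 10^4 = 155, 10^8 = 39, 10^16 = 89, 10^32 = 45, 10^64 = 56
  10^89 = 10^64 * 10^16 * 10^8 * 10^1 = 56 * 89 * 39 * 10 mod 179
    56 * 89 = 4984 = 151 mod 179
    151 * 39 = 5889 = 161 mod 179
    161 * 10 = 1610 = 178 mod 179
  10^89 = 178 mod 179
Result 178 = p - 1 = -1 mod 179: 10 is a quadratic non-residue mod 179. As a residue in [0, p-1] the value is 178.
10^89 mod 179 = 178

178


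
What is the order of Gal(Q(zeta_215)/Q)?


|Gal(Q(zeta_215)/Q)| = phi(215)
= 168

168


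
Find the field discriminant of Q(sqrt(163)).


For K = Q(sqrt(d)) with d squarefree: disc(K) = d if d = 1 mod 4, and disc(K) = 4d if d = 2 or 3 mod 4.
Here d = 163, and d mod 4 = 3.
d = 3 mod 4, not 1 (O_K = Z[sqrt(d)]), so disc(K) = 4d = 4 * (163) = 652

652


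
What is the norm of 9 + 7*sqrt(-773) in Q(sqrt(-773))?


N(a + b*sqrt(d)) = a^2 - d*b^2
= (9)^2 - (-773)*(7)^2
= 81 + 37877
= 37958

37958


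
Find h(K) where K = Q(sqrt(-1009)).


K = Q(sqrt(-1009)). d mod 4 = 3, so D = disc(K) = 4d = -4036
h(K) equals the number of primitive reduced positive-definite forms (a, b, c) = a*x^2 + b*x*y + c*y^2 with b^2 - 4ac = D,
where reduced means |b| <= a <= c, with b >= 0 whenever |b| = a or a = c, and primitive means gcd(a, b, c) = 1.
Reduced forces 3a^2 <= |D| = 4036, so 1 <= a <= 36; b must have the parity of D, and c = (b^2 - D)/(4a) must be an integer >= a.
Enumerate a = 1..36, b in [-a, a]:
  a=1: (1, 0, 1009)  [1]
  a=2: (2, 2, 505)  [1]
  a=3..4: none
  a=5: (5, -2, 202), (5, 2, 202)  [2]
  a=6..9: none
  a=10: (10, -2, 101), (10, 2, 101)  [2]
  a=11: (11, -10, 94), (11, 10, 94)  [2]
  a=12..18: none
  a=19: (19, -12, 55), (19, 12, 55)  [2]
  a=20..21: none
  a=22: (22, -10, 47), (22, 10, 47)  [2]
  a=23: (23, -14, 46), (23, 14, 46)  [2]
  a=24: none
  a=25: (25, -8, 41), (25, 8, 41)  [2]
  a=26..28: none
  a=29: (29, -16, 37), (29, 16, 37)  [2]
  a=30: none
  a=31: (31, -26, 38), (31, 26, 38)  [2]
  a=32..36: none
Total reduced forms: 1 + 1 + 2 + 2 + 2 + 2 + 2 + 2 + 2 + 2 + 2 = 20
h = 20

20


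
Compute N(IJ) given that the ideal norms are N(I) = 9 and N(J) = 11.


N(IJ) = N(I) * N(J)
= 9 * 11
= 99

99


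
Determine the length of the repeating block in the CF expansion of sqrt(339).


Run the CF algorithm for sqrt(339).
a_0 = floor(sqrt(339)) = 18; set m_0=0, q_0=1.
Recurrence: m' = q*a - m,  q' = (d - m'^2)/q,  a' = floor((a_0 + m')/q').
  step 1: m=18, q=15, a=2
  step 2: m=12, q=13, a=2
  step 3: m=14, q=11, a=2
  step 4: m=8, q=25, a=1
  step 5: m=17, q=2, a=17
  step 6: m=17, q=25, a=1
  step 7: m=8, q=11, a=2
  step 8: m=14, q=13, a=2
  step 9: m=12, q=15, a=2
  step 10: m=18, q=1, a=36
a_10 = 2*a_0 = 36, so the period closes here.
sqrt(339) = [18; 2, 2, 2, 1, 17, 1, 2, 2, 2, 36]
Period length = 10

10


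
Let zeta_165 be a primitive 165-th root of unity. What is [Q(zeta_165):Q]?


The degree equals Euler's totient phi(165).
165 = 3 * 5 * 11
phi(165) = 80

80
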